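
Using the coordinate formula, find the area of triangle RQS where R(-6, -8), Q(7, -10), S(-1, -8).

Shoelace: Area = (1/2)|-6(-10--8) + 7(-8--8) + -1(-8--10)| = (1/2)(10) = 5

5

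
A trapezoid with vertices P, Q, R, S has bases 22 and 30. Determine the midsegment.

midsegment = (22 + 30) / 2 = 52 / 2 = 26

26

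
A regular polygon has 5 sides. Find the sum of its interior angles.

The sum of interior angles of an n-sided polygon is (n - 2) * 180.
For n = 5: (5 - 2) * 180 = 3 * 180 = 540 degrees.

540 degrees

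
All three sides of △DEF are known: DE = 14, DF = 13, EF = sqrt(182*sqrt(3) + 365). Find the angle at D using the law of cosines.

When all three sides of a triangle are known, the law of cosines can be rearranged to find any angle.
cos(C) = (a² + b² - c²) / (2ab) gives cos(D) = -sqrt(3)/2.
Taking the inverse cosine: D = 150°.

150°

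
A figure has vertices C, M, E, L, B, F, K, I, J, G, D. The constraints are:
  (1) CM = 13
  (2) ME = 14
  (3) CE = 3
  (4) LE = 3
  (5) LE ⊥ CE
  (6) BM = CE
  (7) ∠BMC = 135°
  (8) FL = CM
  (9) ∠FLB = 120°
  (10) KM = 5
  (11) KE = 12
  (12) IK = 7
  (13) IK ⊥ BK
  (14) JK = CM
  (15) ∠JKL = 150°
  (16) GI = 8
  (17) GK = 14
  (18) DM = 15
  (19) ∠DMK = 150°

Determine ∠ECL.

Step 1: By the law of cosines on triangle CEL: CL² = 3² + 3² − 2·3·3·cos(90°) = 18, so CL = 3·√2.
Step 2: By the inverse law of cosines on triangle ECL: cos(∠ECL) = (3² + (3·√2)² − 3²) / (2·3·3·√2) = 18/25.46 = 0.7071, so ∠ECL = 45°.

Therefore, the measure of angle ∠ECL = 45°.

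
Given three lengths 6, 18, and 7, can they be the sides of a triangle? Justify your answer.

The longest side is 18. The other two sides sum to 6 + 7 = 13.
Since 13 ≤ 18, the two shorter sides cannot reach around to close the triangle.

No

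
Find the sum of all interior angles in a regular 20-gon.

The sum of interior angles of an n-sided polygon is (n - 2) * 180.
For n = 20: (20 - 2) * 180 = 18 * 180 = 3240 degrees.

3240 degrees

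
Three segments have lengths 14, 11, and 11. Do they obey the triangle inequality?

Check all three triangle inequalities:
14 + 11 = 25 > 11 ✓
14 + 11 = 25 > 11 ✓
11 + 11 = 22 > 14 ✓
All conditions hold, so these sides form a valid triangle.

Yes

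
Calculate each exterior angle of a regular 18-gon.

Each exterior angle of a regular n-gon is 360 / n.
For n = 18: 360 / 18 = 20 degrees.

20 degrees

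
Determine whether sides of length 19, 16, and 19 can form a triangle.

Sort the sides: 16, 19, 19.
It suffices to check that the sum of the two smallest exceeds the largest:
16 + 19 = 35 > 19. ✓
Yes, a valid triangle can be formed.

Yes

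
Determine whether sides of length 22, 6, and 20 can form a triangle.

Sort the sides: 6, 20, 22.
It suffices to check that the sum of the two smallest exceeds the largest:
6 + 20 = 26 > 22. ✓
Yes, a valid triangle can be formed.

Yes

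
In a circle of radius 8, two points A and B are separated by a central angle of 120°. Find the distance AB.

Drop a perpendicular from the center to the chord, bisecting both the chord and the central angle.
Each half-chord = r sin(θ/2) = 8 sin(60°).
The full chord = 2 × 8 × sin(60°) = 8*sqrt(3).

8*sqrt(3)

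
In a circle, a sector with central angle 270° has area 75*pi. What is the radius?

r² = 360 × 75*pi / (π × 270) = 100, so r = 10.

10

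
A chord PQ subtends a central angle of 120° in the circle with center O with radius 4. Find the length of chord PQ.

Chord = 2(4) sin(60°) = 4*sqrt(3)

4*sqrt(3)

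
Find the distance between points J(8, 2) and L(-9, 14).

d = sqrt((-17)^2 + (12)^2) = sqrt(433)

sqrt(433)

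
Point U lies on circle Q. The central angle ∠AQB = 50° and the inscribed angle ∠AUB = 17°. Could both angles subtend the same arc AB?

By the inscribed angle theorem, the inscribed angle for a central angle of 50° should be 50° / 2 = 25°.
The given inscribed angle is 17°, which does not equal 25°.
Therefore, no, they do not correspond to the same arc.

No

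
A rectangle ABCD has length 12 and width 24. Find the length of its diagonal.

d = sqrt(12^2 + 24^2) = sqrt(720) = 12*sqrt(5)

12*sqrt(5)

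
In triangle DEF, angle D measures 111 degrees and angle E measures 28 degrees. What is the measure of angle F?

The interior angles sum to 180°: angle F = 180 - 111 - 28 = 41°.
The triangle is obtuse (angles 111°, 28°, 41°).

41 degrees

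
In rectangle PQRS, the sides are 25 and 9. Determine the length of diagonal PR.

Using the Pythagorean theorem:
d² = 25² + 9² = 625 + 81 = 706
d = sqrt(706)

sqrt(706)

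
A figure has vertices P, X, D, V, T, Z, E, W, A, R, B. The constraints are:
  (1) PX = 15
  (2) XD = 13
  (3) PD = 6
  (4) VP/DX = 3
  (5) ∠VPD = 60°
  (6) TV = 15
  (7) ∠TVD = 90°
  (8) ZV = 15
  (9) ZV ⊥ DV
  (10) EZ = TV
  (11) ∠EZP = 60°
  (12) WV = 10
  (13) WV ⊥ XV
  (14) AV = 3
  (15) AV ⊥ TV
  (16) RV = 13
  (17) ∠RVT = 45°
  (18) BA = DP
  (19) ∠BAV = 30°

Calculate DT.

From the given relations: VP = 3·DX = 3·13 = 39.
Step 1: By the law of cosines on triangle DPV: DV² = 6² + 39² − 2·6·39·cos(60°) = 1323, so DV ≈ 36.37.
Step 2: By the law of cosines on triangle DVT: DT² = 36.37² + 15² − 2·36.37·15·cos(90°) = 1548, so DT = 6·√43.

Therefore, the length of DT = 6·√43.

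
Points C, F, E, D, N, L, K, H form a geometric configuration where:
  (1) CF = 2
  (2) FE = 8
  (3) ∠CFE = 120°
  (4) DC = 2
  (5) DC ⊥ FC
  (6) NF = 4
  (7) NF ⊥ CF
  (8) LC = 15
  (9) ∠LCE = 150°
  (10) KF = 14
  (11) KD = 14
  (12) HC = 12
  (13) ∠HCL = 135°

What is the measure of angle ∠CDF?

Step 1: By the law of cosines on triangle DCF: DF² = 2² + 2² − 2·2·2·cos(90°) = 8, so DF = 2·√2.
Step 2: By the inverse law of cosines on triangle CDF: cos(∠CDF) = (2² + (2·√2)² − 2²) / (2·2·2·√2) = 8/11.31 = 0.7071, so ∠CDF = 45°.

Therefore, the measure of angle ∠CDF = 45°.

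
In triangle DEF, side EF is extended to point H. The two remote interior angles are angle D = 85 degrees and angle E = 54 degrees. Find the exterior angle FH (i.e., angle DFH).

By the exterior angle theorem, an exterior angle of a triangle equals the sum of the two remote interior angles.
Exterior angle = angle D + angle E
Exterior angle = 85 + 54 = 139 degrees

139 degrees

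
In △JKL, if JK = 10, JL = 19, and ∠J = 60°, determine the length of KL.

When two sides and the included angle are known, the law of cosines gives the third side.
c^2 = a^2 + b^2 - 2ab cos(C) generalizes the Pythagorean theorem to non-right triangles.
Here: KL^2 = 100 + 361 - 380*(1/2) = 271
KL = sqrt(271)

sqrt(271)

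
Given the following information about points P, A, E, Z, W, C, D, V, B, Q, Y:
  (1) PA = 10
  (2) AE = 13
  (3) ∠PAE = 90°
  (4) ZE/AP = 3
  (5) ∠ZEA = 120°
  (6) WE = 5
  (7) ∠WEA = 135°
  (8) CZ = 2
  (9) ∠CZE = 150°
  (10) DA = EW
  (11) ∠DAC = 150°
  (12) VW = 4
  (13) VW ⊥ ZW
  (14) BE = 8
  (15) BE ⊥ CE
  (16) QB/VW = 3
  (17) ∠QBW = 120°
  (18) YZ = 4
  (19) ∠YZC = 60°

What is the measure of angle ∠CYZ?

Step 1: By the law of cosines on triangle YZC: YC² = 4² + 2² − 2·4·2·cos(60°) = 12, so YC = 2·√3.
Step 2: By the inverse law of cosines on triangle CYZ: cos(∠CYZ) = ((2·√3)² + 4² − 2²) / (2·2·√3·4) = 24/27.71 = 0.866, so ∠CYZ = 30°.

Therefore, the measure of angle ∠CYZ = 30°.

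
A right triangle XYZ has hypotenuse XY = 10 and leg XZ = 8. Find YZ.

Rearranging the Pythagorean theorem to solve for the unknown leg:
leg^2 = hypotenuse^2 - known_leg^2 = 100 - 64 = 36
leg = sqrt(36) = 6.

6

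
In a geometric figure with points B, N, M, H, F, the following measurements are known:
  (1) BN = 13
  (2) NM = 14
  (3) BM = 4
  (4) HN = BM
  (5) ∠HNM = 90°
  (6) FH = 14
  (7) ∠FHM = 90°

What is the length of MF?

From the given relations: HN = BM = 4.
Step 1: By the law of cosines on triangle HNM: HM² = 4² + 14² − 2·4·14·cos(90°) = 212, so HM = 2·√53.
Step 2: By the law of cosines on triangle MHF: MF² = (2·√53)² + 14² − 2·2·√53·14·cos(90°) = 408, so MF = 2·√102.

Therefore, the length of MF = 2·√102.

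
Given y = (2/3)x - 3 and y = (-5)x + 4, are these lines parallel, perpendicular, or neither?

Slope of line 1: m1 = 2/3
Slope of line 2: m2 = -5
m1 != m2 and m1*m2 = -10/3 != -1. Neither.

Neither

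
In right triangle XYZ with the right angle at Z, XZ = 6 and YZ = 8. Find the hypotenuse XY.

XY = sqrt(6^2 + 8^2) = sqrt(100) = 10

10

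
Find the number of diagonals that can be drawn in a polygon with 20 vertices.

The number of diagonals in an n-gon is n(n - 3)/2.
For n = 20: 20(20 - 3)/2 = 20 × 17 / 2 = 170.

170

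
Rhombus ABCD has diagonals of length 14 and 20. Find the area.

The diagonals of a rhombus divide it into four right triangles.
Each triangle has legs 14/ 2 = 7 and 20/2 = 10, so each has area (1/2)*7*10 = 35.
Four such triangles give total area = (d1 * d2) / 2 = 140.

140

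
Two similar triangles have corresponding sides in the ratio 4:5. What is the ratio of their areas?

Area ratio = (side ratio)^2 = (4/5)^2 = 16:25.

16:25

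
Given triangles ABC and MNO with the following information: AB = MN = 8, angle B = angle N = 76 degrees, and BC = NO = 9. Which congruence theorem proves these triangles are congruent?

The given information provides:
AB = MN = 8, angle B = angle N = 76 degrees, and BC = NO = 9
This matches the SAS congruence theorem.
Two pairs of corresponding sides and the included angle are equal (Side-Angle-Side).

SAS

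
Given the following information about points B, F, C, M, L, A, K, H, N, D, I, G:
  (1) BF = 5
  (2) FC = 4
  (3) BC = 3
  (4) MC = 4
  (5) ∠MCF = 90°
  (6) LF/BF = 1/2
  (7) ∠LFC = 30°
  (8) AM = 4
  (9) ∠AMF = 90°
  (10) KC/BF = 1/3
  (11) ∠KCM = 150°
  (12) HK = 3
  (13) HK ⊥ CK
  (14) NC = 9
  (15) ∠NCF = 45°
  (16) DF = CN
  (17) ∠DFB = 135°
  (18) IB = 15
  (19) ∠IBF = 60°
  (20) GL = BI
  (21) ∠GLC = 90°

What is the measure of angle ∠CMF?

Step 1: By the law of cosines on triangle MCF: MF² = 4² + 4² − 2·4·4·cos(90°) = 32, so MF = 4·√2.
Step 2: By the inverse law of cosines on triangle CMF: cos(∠CMF) = (4² + (4·√2)² − 4²) / (2·4·4·√2) = 32/45.25 = 0.7071, so ∠CMF = 45°.

Therefore, the measure of angle ∠CMF = 45°.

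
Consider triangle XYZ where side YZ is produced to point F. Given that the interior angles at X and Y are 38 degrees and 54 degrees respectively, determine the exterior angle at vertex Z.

Exterior angle = 38 + 54 = 92 degrees (exterior angle theorem).

92 degrees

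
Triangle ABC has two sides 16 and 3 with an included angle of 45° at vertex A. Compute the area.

Area = (1/2) * AB * AC * sin(A)
Area = (1/2) * 16 * 3 * sin(45°)
Area = (1/2) * 16 * 3 * sqrt(2)/2
Area = 12*sqrt(2)

12*sqrt(2)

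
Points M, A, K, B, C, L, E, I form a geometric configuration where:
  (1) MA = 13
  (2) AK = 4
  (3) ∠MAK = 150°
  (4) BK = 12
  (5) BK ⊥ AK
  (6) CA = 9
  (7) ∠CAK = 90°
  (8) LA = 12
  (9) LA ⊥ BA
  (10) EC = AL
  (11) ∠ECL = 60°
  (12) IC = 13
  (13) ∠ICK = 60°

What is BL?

Step 1: By the law of cosines on triangle BKA: BA² = 12² + 4² − 2·12·4·cos(90°) = 160, so BA = 4·√10.
Step 2: By the law of cosines on triangle BAL: BL² = (4·√10)² + 12² − 2·4·√10·12·cos(90°) = 304, so BL = 4·√19.

Therefore, the length of BL = 4·√19.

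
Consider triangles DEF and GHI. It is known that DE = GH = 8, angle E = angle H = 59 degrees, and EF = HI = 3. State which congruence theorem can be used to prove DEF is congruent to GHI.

The given information provides:
DE = GH = 8, angle E = angle H = 59 degrees, and EF = HI = 3
This matches the SAS congruence theorem.
Two pairs of corresponding sides and the included angle are equal (Side-Angle-Side).

SAS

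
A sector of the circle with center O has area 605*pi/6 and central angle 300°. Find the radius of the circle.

Sector area A = πr² × θ/360, so r² = 360A / (πθ).
r² = 360 × 605*pi/6 / (π × 300)
r² = 121
r = 11

11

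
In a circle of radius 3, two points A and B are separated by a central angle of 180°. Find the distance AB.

Chord = 2(3) sin(90°) = 6

6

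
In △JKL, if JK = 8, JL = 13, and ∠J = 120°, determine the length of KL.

Law of cosines: KL^2 = 8^2 + 13^2 - 2(8)(13)cos(120°) = 337, so KL = sqrt(337).

sqrt(337)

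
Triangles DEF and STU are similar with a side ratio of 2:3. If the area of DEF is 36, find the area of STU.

Area ratio = (2/3)^2 = 4/9. Area of STU = 36 * 9/4 = 81.

81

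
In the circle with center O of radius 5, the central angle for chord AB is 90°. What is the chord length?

Chord length = 2r sin(θ/2)
= 2 × 5 × sin(90°/2)
= 2 × 5 × sin(45°)
= 5*sqrt(2)

5*sqrt(2)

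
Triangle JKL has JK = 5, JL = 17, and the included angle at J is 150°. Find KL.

By the law of cosines: KL^2 = JK^2 + JL^2 - 2*JK*JL*cos(J)
KL^2 = 5^2 + 17^2 - 2*5*17*cos(150°)
KL^2 = 25 + 289 - 170*(-sqrt(3)/2)
KL^2 = 85*sqrt(3) + 314
KL = sqrt(85*sqrt(3) + 314)

sqrt(85*sqrt(3) + 314)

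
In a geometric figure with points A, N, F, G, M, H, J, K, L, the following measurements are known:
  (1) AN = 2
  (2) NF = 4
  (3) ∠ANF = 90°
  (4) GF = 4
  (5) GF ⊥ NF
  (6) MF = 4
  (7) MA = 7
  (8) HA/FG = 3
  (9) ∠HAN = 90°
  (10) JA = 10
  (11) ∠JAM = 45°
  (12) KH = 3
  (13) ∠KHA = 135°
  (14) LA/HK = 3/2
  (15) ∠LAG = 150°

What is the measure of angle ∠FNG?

Step 1: By the law of cosines on triangle NFG: NG² = 4² + 4² − 2·4·4·cos(90°) = 32, so NG = 4·√2.
Step 2: By the inverse law of cosines on triangle FNG: cos(∠FNG) = (4² + (4·√2)² − 4²) / (2·4·4·√2) = 32/45.25 = 0.7071, so ∠FNG = 45°.

Therefore, the measure of angle ∠FNG = 45°.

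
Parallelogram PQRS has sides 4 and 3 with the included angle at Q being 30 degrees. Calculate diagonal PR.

Using the law of cosines:
d^2 = 4^2 + 3^2 - 2(4)(3)cos(30 degrees)
d^2 = 16 + 9 - 24*sqrt(3)/2
d^2 = 25 - 12*sqrt(3)
d = sqrt(25 - 12*sqrt(3))

sqrt(25 - 12*sqrt(3))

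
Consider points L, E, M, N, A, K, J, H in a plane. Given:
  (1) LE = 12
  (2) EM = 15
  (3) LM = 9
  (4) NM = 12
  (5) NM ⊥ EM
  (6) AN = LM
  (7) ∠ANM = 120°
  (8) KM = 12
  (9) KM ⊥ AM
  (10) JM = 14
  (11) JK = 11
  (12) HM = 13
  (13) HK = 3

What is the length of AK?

From the given relations: AN = LM = 9.
Step 1: By the law of cosines on triangle ANM: AM² = 9² + 12² − 2·9·12·cos(120°) = 333, so AM = 3·√37.
Step 2: By the law of cosines on triangle AMK: AK² = (3·√37)² + 12² − 2·3·√37·12·cos(90°) = 477, so AK = 3·√53.

Therefore, the length of AK = 3·√53.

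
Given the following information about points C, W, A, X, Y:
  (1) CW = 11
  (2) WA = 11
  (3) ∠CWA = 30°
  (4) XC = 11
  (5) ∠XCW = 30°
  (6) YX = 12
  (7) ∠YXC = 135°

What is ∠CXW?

Step 1: By the law of cosines on triangle XCW: XW² = 11² + 11² − 2·11·11·cos(30°) = 32.42, so XW ≈ 5.69.
Step 2: By the inverse law of cosines on triangle CXW: cos(∠CXW) = (11² + 5.69² − 11²) / (2·11·5.69) = 32.42/125.27 = 0.2588, so ∠CXW = 75°.

Therefore, the measure of angle ∠CXW = 75°.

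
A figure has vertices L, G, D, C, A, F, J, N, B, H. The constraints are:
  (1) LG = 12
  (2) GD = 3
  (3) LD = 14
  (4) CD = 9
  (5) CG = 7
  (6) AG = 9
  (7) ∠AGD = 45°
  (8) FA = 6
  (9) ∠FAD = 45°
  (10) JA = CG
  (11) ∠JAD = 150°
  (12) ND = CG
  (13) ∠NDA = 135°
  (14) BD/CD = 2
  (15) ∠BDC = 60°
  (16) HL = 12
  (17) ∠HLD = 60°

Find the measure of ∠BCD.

From the given relations: BD = 2·CD = 2·9 = 18.
Step 1: By the law of cosines on triangle CDB: CB² = 9² + 18² − 2·9·18·cos(60°) = 243, so CB = 9·√3.
Step 2: By the inverse law of cosines on triangle BCD: cos(∠BCD) = ((9·√3)² + 9² − 18²) / (2·9·√3·9) = 0/280.59 = 0, so ∠BCD = 90°.

Therefore, the measure of angle ∠BCD = 90°.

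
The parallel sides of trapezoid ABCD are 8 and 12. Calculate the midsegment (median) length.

The midsegment (median) of a trapezoid connects the midpoints of the non-parallel sides.
Its length is the average of the two bases: (8 + 12) / 2 = 10.

10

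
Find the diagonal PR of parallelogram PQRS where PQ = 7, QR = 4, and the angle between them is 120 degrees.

Law of cosines: d^2 = 7^2 + 4^2 - 2(7)(4)cos(120°) = 93, so d = sqrt(93).

sqrt(93)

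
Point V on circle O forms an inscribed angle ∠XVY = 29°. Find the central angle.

The inscribed angle theorem states that a central angle is always twice any inscribed angle that subtends the same arc.
Since the inscribed angle is 29°, the central angle = 2 × 29° = 58°.

58°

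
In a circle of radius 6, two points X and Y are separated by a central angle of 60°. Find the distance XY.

Chord = 2(6) sin(30°) = 6

6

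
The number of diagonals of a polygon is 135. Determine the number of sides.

Using d = n(n - 3)/2, we solve 135 = n(n - 3)/2.
So n(n - 3) = 270.
Testing n = 18: 18 * 15 = 270 = 270. Correct.
The polygon has 18 sides.

18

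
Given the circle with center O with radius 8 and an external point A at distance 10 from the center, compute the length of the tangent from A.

tangent = √(d² - r²) = √(10² - 8²) = √(100 - 64) = √36 = 6

6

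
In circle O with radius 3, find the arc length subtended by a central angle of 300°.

The full circumference is 2πr = 2π(3) = 6*pi.
The arc spans 300° out of 360°, which is a fraction of 5/6.
Arc length = 6*pi × 5/6 = 5*pi.

5*pi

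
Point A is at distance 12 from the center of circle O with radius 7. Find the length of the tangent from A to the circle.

The tangent, radius, and line from the external point to the center form a right triangle.
The right angle is where the tangent meets the radius.
By the Pythagorean theorem: tangent² + 7² = 12²
tangent² = 144 - 49 = 95
tangent = sqrt(95)

sqrt(95)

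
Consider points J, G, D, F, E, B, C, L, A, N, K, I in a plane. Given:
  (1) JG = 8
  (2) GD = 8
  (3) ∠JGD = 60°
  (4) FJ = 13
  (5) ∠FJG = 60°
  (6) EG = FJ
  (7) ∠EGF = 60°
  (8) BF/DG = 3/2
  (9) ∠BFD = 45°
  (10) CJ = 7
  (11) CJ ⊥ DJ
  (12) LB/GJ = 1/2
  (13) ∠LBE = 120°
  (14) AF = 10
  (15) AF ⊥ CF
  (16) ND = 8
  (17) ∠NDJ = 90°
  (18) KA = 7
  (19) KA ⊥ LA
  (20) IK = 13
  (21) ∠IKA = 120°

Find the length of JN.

Step 1: By the law of cosines on triangle JGD: JD² = 8² + 8² − 2·8·8·cos(60°) = 64, so JD = 8.
Step 2: By the law of cosines on triangle JDN: JN² = 8² + 8² − 2·8·8·cos(90°) = 128, so JN = 8·√2.

Therefore, the length of JN = 8·√2.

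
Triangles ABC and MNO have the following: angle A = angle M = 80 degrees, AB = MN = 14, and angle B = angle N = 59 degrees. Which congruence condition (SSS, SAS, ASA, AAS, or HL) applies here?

The given information provides:
angle A = angle M = 80 degrees, AB = MN = 14, and angle B = angle N = 59 degrees
This matches the ASA congruence theorem.
Two pairs of corresponding angles and the included side are equal (Angle-Side-Angle).

ASA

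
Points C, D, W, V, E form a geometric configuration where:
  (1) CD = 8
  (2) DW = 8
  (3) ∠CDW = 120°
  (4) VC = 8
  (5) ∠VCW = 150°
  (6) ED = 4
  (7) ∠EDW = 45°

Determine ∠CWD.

Step 1: By the law of cosines on triangle WDC: WC² = 8² + 8² − 2·8·8·cos(120°) = 192, so WC = 8·√3.
Step 2: By the inverse law of cosines on triangle CWD: cos(∠CWD) = ((8·√3)² + 8² − 8²) / (2·8·√3·8) = 192/221.7 = 0.866, so ∠CWD = 30°.

Therefore, the measure of angle ∠CWD = 30°.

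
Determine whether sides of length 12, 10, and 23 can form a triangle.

Check the triangle inequality: 12 + 10 = 22 ≤ 23.
Since the sum of two sides does not exceed the third, no triangle can be formed.

No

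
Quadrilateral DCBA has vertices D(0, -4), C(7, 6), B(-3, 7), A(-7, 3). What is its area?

Using the Shoelace formula for a quadrilateral (vertices in order):
Area = (1/2)|sum of (x_i * y_(i+1) - x_(i+1) * y_i)|
Terms: (0*6 - 7*-4) = 28, (7*7 - -3*6) = 67, (-3*3 - -7*7) = 40, (-7*-4 - 0*3) = 28
Sum = 163
Area = (1/2)(163) = 163/2

163/2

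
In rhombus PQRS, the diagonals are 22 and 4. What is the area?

Area = (22 * 4) / 2 = 88 / 2 = 44

44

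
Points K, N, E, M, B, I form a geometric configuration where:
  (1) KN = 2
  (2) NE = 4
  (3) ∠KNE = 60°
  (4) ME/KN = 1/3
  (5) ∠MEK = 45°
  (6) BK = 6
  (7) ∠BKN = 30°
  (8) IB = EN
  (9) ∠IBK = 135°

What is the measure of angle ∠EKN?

Step 1: By the law of cosines on triangle KNE: KE² = 2² + 4² − 2·2·4·cos(60°) = 12, so KE = 2·√3.
Step 2: By the inverse law of cosines on triangle EKN: cos(∠EKN) = ((2·√3)² + 2² − 4²) / (2·2·√3·2) = 0/13.86 = 0, so ∠EKN = 90°.

Therefore, the measure of angle ∠EKN = 90°.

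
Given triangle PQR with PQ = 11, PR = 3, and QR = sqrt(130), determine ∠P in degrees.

By the inverse law of cosines: cos(P) = (PQ² + PR² - QR²) / (2 × PQ × PR)
cos(P) = (11² + 3² - (sqrt(130))²) / (2 × 11 × 3)
cos(P) = (121 + 9 - (130)) / 66
cos(P) = 0
P = arccos(0) = 90°

90°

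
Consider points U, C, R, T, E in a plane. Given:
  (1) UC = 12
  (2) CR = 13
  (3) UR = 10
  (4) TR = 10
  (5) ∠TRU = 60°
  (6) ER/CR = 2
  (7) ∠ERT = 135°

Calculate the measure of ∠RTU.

Step 1: By the law of cosines on triangle TRU: TU² = 10² + 10² − 2·10·10·cos(60°) = 100, so TU = 10.
Step 2: By the inverse law of cosines on triangle RTU: cos(∠RTU) = (10² + 10² − 10²) / (2·10·10) = 100/200 = 0.5, so ∠RTU = 60°.

Therefore, the measure of angle ∠RTU = 60°.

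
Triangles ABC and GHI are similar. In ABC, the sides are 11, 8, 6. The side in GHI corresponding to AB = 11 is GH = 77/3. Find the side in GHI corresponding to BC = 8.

Similar triangles have proportional sides. Setting up the proportion:
GH / AB = HI / BC
77/3 / 11 = HI / 8
HI = 8 * 77/3 / 11 = 56/3.

56/3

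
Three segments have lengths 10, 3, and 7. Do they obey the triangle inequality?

No.
The triangle inequality is violated: 3 + 7 = 10 ≤ 10.
These lengths cannot form a triangle.

No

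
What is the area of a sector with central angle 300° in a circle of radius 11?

Sector area = πr² × θ/360
= π × 11² × 5/6
= π × 121 × 5/6
= 605*pi/6

605*pi/6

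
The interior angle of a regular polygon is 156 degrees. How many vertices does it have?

Each interior angle of a regular n-gon is (n - 2) * 180 / n.
Setting this equal to 156:
(n - 2) * 180 / n = 156
Each exterior angle = 180 - 156 = 24 degrees.
Since exterior angles sum to 360: n = 360 / 24 = 15.

15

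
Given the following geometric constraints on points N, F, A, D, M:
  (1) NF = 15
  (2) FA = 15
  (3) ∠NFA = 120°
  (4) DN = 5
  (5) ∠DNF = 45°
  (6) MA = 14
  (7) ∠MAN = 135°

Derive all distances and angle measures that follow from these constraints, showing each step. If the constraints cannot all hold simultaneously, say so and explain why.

The constraints are consistent.

Step 1: From NF = 15, FA = 15, and ∠NFA = 120°, by the law of cosines:
  NA² = NF² + FA² - 2·NF·FA·cos(120°) = 225 + 225 + 225 = 675
  NA = 15·√3

Step 2: From FN = 15, ND = 5, and ∠FND = 45°, by the law of cosines:
  FD² = FN² + ND² - 2·FN·ND·cos(45°) = 225 + 25 - 106.1 = 143.9
  FD ≈ 12

Step 3: From NA = 15·√3, AM = 14, and ∠NAM = 135°, by the law of cosines:
  NM² = NA² + AM² - 2·NA·AM·cos(135°) = 675 + 196 + 514.4 = 1385
  NM ≈ 37.22

Step 4: From NA = 15·√3, NF = 15, AF = 15, by the inverse law of cosines:
  cos(∠ANF) = (NA² + NF² - AF²) / (2·NA·NF)
  ∠ANF = 30°

Step 5: From FD = 12, FN = 15, DN = 5, by the inverse law of cosines:
  cos(∠DFN) = (FD² + FN² - DN²) / (2·FD·FN)
  ∠DFN = 17.14°

Step 6: From AF = 15, AN = 15·√3, FN = 15, by the inverse law of cosines:
  cos(∠FAN) = (AF² + AN² - FN²) / (2·AF·AN)
  ∠FAN = 30°

Step 7: From DF = 12, DN = 5, FN = 15, by the inverse law of cosines:
  cos(∠FDN) = (DF² + DN² - FN²) / (2·DF·DN)
  ∠FDN = 117.86°

Step 8: From NA = 15·√3, NM = 37.22, AM = 14, by the inverse law of cosines:
  cos(∠ANM) = (NA² + NM² - AM²) / (2·NA·NM)
  ∠ANM = 15.42°

Step 9: From MA = 14, MN = 37.22, AN = 15·√3, by the inverse law of cosines:
  cos(∠AMN) = (MA² + MN² - AN²) / (2·MA·MN)
  ∠AMN = 29.58°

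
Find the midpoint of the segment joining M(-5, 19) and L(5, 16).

M = ((x₁ + x₂)/2, (y₁ + y₂)/2)
= ((-5 + 5)/2, (19 + 16)/2)
= (0/2, 35/2) = (0, 35/2)

(0, 35/2)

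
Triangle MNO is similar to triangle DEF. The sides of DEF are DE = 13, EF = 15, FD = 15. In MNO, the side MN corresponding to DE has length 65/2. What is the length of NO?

Similar triangles have proportional sides. Setting up the proportion:
MN / DE = NO / EF
65/2 / 13 = NO / 15
NO = 15 * 65/2 / 13 = 75/2.

75/2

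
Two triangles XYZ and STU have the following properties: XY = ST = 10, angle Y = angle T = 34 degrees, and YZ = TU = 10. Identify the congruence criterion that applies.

The given information matches SAS: Two pairs of corresponding sides and the included angle are equal (Side-Angle-Side).

SAS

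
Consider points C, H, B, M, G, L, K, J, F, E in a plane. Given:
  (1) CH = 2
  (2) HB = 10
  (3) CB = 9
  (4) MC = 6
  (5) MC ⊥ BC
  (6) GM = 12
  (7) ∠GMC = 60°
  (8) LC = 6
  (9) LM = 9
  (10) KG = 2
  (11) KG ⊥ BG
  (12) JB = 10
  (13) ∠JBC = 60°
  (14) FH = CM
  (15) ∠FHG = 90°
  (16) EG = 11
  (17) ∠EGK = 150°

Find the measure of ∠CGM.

Step 1: By the law of cosines on triangle GMC: GC² = 12² + 6² − 2·12·6·cos(60°) = 108, so GC = 6·√3.
Step 2: By the inverse law of cosines on triangle CGM: cos(∠CGM) = ((6·√3)² + 12² − 6²) / (2·6·√3·12) = 216/249.42 = 0.866, so ∠CGM = 30°.

Therefore, the measure of angle ∠CGM = 30°.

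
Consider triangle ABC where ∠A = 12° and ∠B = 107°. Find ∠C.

angle C = 180 - 12 - 107 = 61 degrees.

61 degrees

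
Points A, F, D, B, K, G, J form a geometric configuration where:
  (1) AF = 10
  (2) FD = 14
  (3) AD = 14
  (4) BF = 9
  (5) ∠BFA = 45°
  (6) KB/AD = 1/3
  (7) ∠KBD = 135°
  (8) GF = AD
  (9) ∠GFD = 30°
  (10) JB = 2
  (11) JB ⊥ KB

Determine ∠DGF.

From the given relations: GF = AD = 14.
Step 1: By the law of cosines on triangle GFD: GD² = 14² + 14² − 2·14·14·cos(30°) = 52.52, so GD ≈ 7.25.
Step 2: By the inverse law of cosines on triangle DGF: cos(∠DGF) = (7.25² + 14² − 14²) / (2·7.25·14) = 52.52/202.91 = 0.2588, so ∠DGF = 75°.

Therefore, the measure of angle ∠DGF = 75°.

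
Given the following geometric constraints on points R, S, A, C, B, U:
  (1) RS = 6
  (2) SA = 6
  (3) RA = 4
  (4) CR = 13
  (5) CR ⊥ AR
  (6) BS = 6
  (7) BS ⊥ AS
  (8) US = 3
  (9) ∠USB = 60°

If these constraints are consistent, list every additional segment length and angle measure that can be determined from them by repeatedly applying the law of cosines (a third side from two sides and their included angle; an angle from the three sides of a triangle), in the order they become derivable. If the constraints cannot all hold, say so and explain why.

The constraints are consistent. Derivable facts, in order:
After 1 step:
- AB = 6·√2
- AC = √185
- BU = 3·√3
- ∠ARS = 70.53°
- ∠ASR = 38.94°
- ∠RAS = 70.53°
After 2 steps:
- ∠ABS = 45°
- ∠ACR = 17.1°
- ∠BAS = 45°
- ∠BUS = 90°
- ∠CAR = 72.9°
- ∠SBU = 30°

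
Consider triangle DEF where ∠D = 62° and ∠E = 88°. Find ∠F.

Let angle F = x. Then 62 + 88 + x = 180.
x = 180 - 150 = 30 degrees.

30 degrees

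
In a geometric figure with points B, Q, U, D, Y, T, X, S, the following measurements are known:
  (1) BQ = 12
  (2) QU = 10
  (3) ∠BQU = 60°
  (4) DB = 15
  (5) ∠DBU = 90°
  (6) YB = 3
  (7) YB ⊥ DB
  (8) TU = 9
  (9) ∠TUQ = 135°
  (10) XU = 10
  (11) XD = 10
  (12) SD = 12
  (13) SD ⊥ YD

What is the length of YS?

Step 1: By the law of cosines on triangle DBY: DY² = 15² + 3² − 2·15·3·cos(90°) = 234, so DY = 3·√26.
Step 2: By the law of cosines on triangle YDS: YS² = (3·√26)² + 12² − 2·3·√26·12·cos(90°) = 378, so YS = 3·√42.

Therefore, the length of YS = 3·√42.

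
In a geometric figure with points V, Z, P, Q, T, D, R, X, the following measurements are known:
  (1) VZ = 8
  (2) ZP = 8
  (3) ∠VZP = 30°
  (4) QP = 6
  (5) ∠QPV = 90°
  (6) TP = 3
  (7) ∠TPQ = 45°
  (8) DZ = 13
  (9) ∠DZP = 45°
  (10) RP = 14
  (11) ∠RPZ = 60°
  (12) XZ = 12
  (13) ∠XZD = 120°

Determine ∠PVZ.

Step 1: By the law of cosines on triangle VZP: VP² = 8² + 8² − 2·8·8·cos(30°) = 17.15, so VP ≈ 4.14.
Step 2: By the inverse law of cosines on triangle PVZ: cos(∠PVZ) = (4.14² + 8² − 8²) / (2·4.14·8) = 17.15/66.26 = 0.2588, so ∠PVZ = 75°.

Therefore, the measure of angle ∠PVZ = 75°.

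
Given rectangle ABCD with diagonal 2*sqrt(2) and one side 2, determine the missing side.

Using the Pythagorean theorem: d^2 = a^2 + b^2
b^2 = d^2 - a^2
b^2 = 8 - 4
b^2 = 4
b = sqrt(4) = 2

2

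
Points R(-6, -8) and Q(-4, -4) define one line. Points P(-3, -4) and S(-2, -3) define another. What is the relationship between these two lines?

Slope of line 1: m1 = (-4 - -8)/(-4 - -6) = 4/2 = 2
Slope of line 2: m2 = (-3 - -4)/(-2 - -3) = 1/1 = 1
For parallel lines we need equal slopes: 2 != 1.
For perpendicular lines we need m1*m2 = -1: (2)(1) = 2 != -1.
Since neither condition holds, the lines are neither parallel nor perpendicular.

Neither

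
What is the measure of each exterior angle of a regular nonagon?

Each exterior angle of a regular n-gon is 360 / n.
For n = 9: 360 / 9 = 40 degrees.

40 degrees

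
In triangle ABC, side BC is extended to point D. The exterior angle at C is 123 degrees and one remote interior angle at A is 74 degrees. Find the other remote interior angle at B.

The exterior angle theorem states that an exterior angle equals the sum of the two non-adjacent interior angles.
So 123 = 74 + angle B, which gives angle B = 123 - 74 = 49 degrees.

49 degrees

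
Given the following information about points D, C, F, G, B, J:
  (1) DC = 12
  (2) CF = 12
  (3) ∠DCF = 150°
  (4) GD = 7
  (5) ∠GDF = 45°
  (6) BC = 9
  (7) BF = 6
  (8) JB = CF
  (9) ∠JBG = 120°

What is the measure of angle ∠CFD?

Step 1: By the law of cosines on triangle FCD: FD² = 12² + 12² − 2·12·12·cos(150°) = 537.42, so FD ≈ 23.18.
Step 2: By the inverse law of cosines on triangle CFD: cos(∠CFD) = (12² + 23.18² − 12²) / (2·12·23.18) = 537.42/556.37 = 0.9659, so ∠CFD = 15°.

Therefore, the measure of angle ∠CFD = 15°.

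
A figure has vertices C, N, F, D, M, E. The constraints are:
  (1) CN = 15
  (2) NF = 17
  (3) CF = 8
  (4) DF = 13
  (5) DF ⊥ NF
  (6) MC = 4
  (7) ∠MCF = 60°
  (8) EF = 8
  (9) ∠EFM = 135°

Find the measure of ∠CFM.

Step 1: By the law of cosines on triangle FCM: FM² = 8² + 4² − 2·8·4·cos(60°) = 48, so FM = 4·√3.
Step 2: By the inverse law of cosines on triangle CFM: cos(∠CFM) = (8² + (4·√3)² − 4²) / (2·8·4·√3) = 96/110.85 = 0.866, so ∠CFM = 30°.

Therefore, the measure of angle ∠CFM = 30°.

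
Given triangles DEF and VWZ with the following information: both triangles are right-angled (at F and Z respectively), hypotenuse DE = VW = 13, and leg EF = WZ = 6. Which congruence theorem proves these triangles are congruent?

The given information matches HL: The hypotenuse and one leg of two right triangles are equal (Hypotenuse-Leg).

HL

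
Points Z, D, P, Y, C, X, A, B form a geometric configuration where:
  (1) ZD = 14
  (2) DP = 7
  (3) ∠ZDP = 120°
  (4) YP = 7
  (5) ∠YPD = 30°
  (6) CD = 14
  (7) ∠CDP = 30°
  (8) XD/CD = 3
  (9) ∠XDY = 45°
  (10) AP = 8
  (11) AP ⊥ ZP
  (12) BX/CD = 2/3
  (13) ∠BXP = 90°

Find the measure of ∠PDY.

Step 1: By the law of cosines on triangle DPY: DY² = 7² + 7² − 2·7·7·cos(30°) = 13.13, so DY ≈ 3.62.
Step 2: By the inverse law of cosines on triangle PDY: cos(∠PDY) = (7² + 3.62² − 7²) / (2·7·3.62) = 13.13/50.73 = 0.2588, so ∠PDY = 75°.

Therefore, the measure of angle ∠PDY = 75°.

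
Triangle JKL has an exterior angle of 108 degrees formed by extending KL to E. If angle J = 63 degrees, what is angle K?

The exterior angle theorem states that an exterior angle equals the sum of the two non-adjacent interior angles.
So 108 = 63 + angle K, which gives angle K = 108 - 63 = 45 degrees.

45 degrees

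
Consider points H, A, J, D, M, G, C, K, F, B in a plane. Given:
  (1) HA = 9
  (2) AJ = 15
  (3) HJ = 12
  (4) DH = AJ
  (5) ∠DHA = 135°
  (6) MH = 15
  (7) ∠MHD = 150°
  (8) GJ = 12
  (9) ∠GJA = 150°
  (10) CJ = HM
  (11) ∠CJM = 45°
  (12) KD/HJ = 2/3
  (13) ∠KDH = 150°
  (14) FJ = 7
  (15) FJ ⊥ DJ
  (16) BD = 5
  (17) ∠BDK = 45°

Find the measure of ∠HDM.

From the given relations: DH = AJ = 15.
Step 1: By the law of cosines on triangle DHM: DM² = 15² + 15² − 2·15·15·cos(150°) = 839.71, so DM ≈ 28.98.
Step 2: By the inverse law of cosines on triangle HDM: cos(∠HDM) = (15² + 28.98² − 15²) / (2·15·28.98) = 839.71/869.33 = 0.9659, so ∠HDM = 15°.

Therefore, the measure of angle ∠HDM = 15°.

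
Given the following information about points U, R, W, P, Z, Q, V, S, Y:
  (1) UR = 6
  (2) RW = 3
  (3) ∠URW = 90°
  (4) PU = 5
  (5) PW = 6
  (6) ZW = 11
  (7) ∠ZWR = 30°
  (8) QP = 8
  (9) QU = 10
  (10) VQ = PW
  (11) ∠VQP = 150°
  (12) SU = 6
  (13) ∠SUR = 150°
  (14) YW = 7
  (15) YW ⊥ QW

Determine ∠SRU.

Step 1: By the law of cosines on triangle RUS: RS² = 6² + 6² − 2·6·6·cos(150°) = 134.35, so RS ≈ 11.59.
Step 2: By the inverse law of cosines on triangle SRU: cos(∠SRU) = (11.59² + 6² − 6²) / (2·11.59·6) = 134.35/139.09 = 0.9659, so ∠SRU = 15°.

Therefore, the measure of angle ∠SRU = 15°.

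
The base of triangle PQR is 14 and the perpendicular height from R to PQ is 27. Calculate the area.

Area = (1/2) * base * height
Area = (1/2) * 14 * 27
Area = 189

189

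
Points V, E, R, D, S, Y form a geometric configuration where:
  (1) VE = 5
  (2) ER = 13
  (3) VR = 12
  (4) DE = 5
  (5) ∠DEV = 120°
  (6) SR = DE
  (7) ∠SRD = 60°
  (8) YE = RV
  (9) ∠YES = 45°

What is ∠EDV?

Step 1: By the law of cosines on triangle DEV: DV² = 5² + 5² − 2·5·5·cos(120°) = 75, so DV = 5·√3.
Step 2: By the inverse law of cosines on triangle EDV: cos(∠EDV) = (5² + (5·√3)² − 5²) / (2·5·5·√3) = 75/86.6 = 0.866, so ∠EDV = 30°.

Therefore, the measure of angle ∠EDV = 30°.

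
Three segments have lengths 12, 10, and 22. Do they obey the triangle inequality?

The longest side is 22. The other two sides sum to 10 + 12 = 22.
Since 22 ≤ 22, the two shorter sides cannot reach around to close the triangle.

No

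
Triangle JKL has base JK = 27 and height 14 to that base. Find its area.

A triangle's area is half the area of a rectangle with the same base and height.
Area = (1/2) * 27 * 14 = 189.

189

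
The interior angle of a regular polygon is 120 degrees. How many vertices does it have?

Exterior angle = 180 - 120 = 60. n = 360 / 60 = 6.

6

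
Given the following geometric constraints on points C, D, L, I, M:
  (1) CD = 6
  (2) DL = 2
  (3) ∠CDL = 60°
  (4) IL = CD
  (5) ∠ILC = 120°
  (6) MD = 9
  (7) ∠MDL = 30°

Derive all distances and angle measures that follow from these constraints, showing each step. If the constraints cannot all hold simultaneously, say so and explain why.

The constraints are consistent.

From the given relations:
  IL = CD = 6

Step 1: From CD = 6, DL = 2, and ∠CDL = 60°, by the law of cosines:
  CL² = CD² + DL² - 2·CD·DL·cos(60°) = 36 + 4 - 12 = 28
  CL = 2·√7

Step 2: From LD = 2, DM = 9, and ∠LDM = 30°, by the law of cosines:
  LM² = LD² + DM² - 2·LD·DM·cos(30°) = 4 + 81 - 31.18 = 53.82
  LM ≈ 7.34

Step 3: From CL = 2·√7, LI = 6, and ∠CLI = 120°, by the law of cosines:
  CI² = CL² + LI² - 2·CL·LI·cos(120°) = 28 + 36 + 31.75 = 95.75
  CI ≈ 9.79

Step 4: From CD = 6, CL = 2·√7, DL = 2, by the inverse law of cosines:
  cos(∠DCL) = (CD² + CL² - DL²) / (2·CD·CL)
  ∠DCL = 19.11°

Step 5: From LC = 2·√7, LD = 2, CD = 6, by the inverse law of cosines:
  cos(∠CLD) = (LC² + LD² - CD²) / (2·LC·LD)
  ∠CLD = 100.89°

Step 6: From LD = 2, LM = 7.34, DM = 9, by the inverse law of cosines:
  cos(∠DLM) = (LD² + LM² - DM²) / (2·LD·LM)
  ∠DLM = 142.17°

Step 7: From MD = 9, ML = 7.34, DL = 2, by the inverse law of cosines:
  cos(∠DML) = (MD² + ML² - DL²) / (2·MD·ML)
  ∠DML = 7.83°

Step 8: From CI = 9.79, CL = 2·√7, IL = 6, by the inverse law of cosines:
  cos(∠ICL) = (CI² + CL² - IL²) / (2·CI·CL)
  ∠ICL = 32.07°

Step 9: From IC = 9.79, IL = 6, CL = 2·√7, by the inverse law of cosines:
  cos(∠CIL) = (IC² + IL² - CL²) / (2·IC·IL)
  ∠CIL = 27.93°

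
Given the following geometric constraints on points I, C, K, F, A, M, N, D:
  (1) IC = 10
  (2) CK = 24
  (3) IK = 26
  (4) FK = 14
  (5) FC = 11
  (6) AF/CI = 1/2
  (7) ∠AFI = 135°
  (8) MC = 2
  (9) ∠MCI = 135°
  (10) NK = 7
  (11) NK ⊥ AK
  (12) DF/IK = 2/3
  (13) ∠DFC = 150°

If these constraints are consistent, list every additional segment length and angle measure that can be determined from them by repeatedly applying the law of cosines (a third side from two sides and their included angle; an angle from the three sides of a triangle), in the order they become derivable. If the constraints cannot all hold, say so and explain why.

The constraints are consistent. Derivable facts, in order:
After 1 step:
- CD ≈ 27.42
- IM ≈ 11.5
- ∠CFK = 147.24°
- ∠CIK = 67.38°
- ∠CKF = 14.36°
- ∠CKI = 22.62°
- ∠FCK = 18.4°
- ∠ICK = 90°
After 2 steps:
- ∠CDF = 11.57°
- ∠CIM = 7.06°
- ∠CMI = 37.94°
- ∠DCF = 18.43°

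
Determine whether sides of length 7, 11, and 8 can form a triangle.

Check all three triangle inequalities:
7 + 11 = 18 > 8 ✓
7 + 8 = 15 > 11 ✓
11 + 8 = 19 > 7 ✓
All conditions hold, so these sides form a valid triangle.

Yes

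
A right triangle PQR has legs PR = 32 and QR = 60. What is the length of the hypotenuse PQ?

By the Pythagorean theorem: PQ^2 = PR^2 + QR^2
PQ^2 = 32^2 + 60^2 = 1024 + 3600 = 4624
PQ = sqrt(4624) = 68

68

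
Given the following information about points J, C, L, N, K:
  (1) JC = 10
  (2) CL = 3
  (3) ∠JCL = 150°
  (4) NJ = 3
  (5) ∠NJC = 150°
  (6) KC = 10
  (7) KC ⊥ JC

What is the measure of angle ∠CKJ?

Step 1: By the law of cosines on triangle KCJ: KJ² = 10² + 10² − 2·10·10·cos(90°) = 200, so KJ = 10·√2.
Step 2: By the inverse law of cosines on triangle CKJ: cos(∠CKJ) = (10² + (10·√2)² − 10²) / (2·10·10·√2) = 200/282.84 = 0.7071, so ∠CKJ = 45°.

Therefore, the measure of angle ∠CKJ = 45°.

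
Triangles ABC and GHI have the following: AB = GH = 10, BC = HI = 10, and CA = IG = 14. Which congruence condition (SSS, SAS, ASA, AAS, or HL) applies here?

The given information matches SSS: All three pairs of corresponding sides are equal (Side-Side-Side).

SSS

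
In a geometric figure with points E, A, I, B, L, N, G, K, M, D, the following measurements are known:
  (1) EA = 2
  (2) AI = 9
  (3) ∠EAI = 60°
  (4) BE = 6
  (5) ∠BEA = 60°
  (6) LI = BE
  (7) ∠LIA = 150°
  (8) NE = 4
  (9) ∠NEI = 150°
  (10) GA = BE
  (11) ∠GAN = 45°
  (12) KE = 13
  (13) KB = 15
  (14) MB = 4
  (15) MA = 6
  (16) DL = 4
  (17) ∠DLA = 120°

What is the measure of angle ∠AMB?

Step 1: By the law of cosines on triangle AEB: AB² = 2² + 6² − 2·2·6·cos(60°) = 28, so AB = 2·√7.
Step 2: By the inverse law of cosines on triangle AMB: cos(∠AMB) = (6² + 4² − (2·√7)²) / (2·6·4) = 24/48 = 0.5, so ∠AMB = 60°.

Therefore, the measure of angle ∠AMB = 60°.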